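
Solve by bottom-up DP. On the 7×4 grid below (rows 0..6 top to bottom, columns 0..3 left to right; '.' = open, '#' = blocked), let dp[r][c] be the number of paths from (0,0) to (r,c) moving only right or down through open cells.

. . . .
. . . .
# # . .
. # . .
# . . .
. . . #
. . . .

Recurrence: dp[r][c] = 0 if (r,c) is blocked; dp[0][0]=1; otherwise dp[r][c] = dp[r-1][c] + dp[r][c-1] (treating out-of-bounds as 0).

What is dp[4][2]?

3

r\c   0   1   2   3
  0   1   1   1   1
  1   1   2   3   4
  2   0   0   3   7
  3   0   0   3  10
  4   0   0   3  13
  5   0   0   3   0
  6   0   0   3   3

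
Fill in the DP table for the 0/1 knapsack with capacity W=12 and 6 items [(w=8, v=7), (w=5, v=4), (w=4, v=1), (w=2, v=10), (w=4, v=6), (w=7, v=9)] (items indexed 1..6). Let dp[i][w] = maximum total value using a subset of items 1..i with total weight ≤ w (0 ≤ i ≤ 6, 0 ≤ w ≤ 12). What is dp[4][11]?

i\w   0   1   2   3   4   5   6   7   8   9  10  11  12
  0   0   0   0   0   0   0   0   0   0   0   0   0   0
  1   0   0   0   0   0   0   0   0   7   7   7   7   7
  2   0   0   0   0   0   4   4   4   7   7   7   7   7
  3   0   0   0   0   1   4   4   4   7   7   7   7   8
  4   0   0  10  10  10  10  11  14  14  14  17  17  17
  5   0   0  10  10  10  10  16  16  16  16  17  20  20
  6   0   0  10  10  10  10  16  16  16  19  19  20  20

17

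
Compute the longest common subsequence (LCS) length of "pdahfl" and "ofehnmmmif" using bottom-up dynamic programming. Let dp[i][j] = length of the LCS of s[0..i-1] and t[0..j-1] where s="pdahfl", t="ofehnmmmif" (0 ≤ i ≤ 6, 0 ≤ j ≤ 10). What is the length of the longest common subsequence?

   ''  o  f  e  h  n  m  m  m  i  f
''  0  0  0  0  0  0  0  0  0  0  0
 p  0  0  0  0  0  0  0  0  0  0  0
 d  0  0  0  0  0  0  0  0  0  0  0
 a  0  0  0  0  0  0  0  0  0  0  0
 h  0  0  0  0  1  1  1  1  1  1  1
 f  0  0  1  1  1  1  1  1  1  1  2
 l  0  0  1  1  1  1  1  1  1  1  2

2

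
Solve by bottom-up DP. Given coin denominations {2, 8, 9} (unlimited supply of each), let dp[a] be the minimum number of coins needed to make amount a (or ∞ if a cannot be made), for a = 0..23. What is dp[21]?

 a  0  1  2  3  4  5  6  7  8  9 10 11 12 13 14 15 16 17 18 19 20 21 22 23
dp  0  -  1  -  2  -  3  -  1  1  2  2  3  3  4  4  2  2  2  3  3  4  4  5
(- denotes ∞ / unreachable)

4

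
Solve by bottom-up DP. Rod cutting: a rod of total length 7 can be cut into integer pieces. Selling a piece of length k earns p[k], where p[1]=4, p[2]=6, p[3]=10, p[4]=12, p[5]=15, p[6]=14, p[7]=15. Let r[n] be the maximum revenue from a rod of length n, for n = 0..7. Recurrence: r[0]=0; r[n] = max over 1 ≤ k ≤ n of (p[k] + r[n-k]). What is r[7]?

28

   n    0    1    2    3    4    5    6    7
r[n]    0    4    8   12   16   20   24   28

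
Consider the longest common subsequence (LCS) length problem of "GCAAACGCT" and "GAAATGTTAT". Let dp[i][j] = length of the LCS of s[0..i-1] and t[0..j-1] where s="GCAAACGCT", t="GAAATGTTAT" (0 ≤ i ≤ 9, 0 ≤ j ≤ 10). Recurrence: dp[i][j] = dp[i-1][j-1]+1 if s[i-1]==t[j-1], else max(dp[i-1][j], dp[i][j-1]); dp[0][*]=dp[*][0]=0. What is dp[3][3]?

2

   ''  G  A  A  A  T  G  T  T  A  T
''  0  0  0  0  0  0  0  0  0  0  0
 G  0  1  1  1  1  1  1  1  1  1  1
 C  0  1  1  1  1  1  1  1  1  1  1
 A  0  1  2  2  2  2  2  2  2  2  2
 A  0  1  2  3  3  3  3  3  3  3  3
 A  0  1  2  3  4  4  4  4  4  4  4
 C  0  1  2  3  4  4  4  4  4  4  4
 G  0  1  2  3  4  4  5  5  5  5  5
 C  0  1  2  3  4  4  5  5  5  5  5
 T  0  1  2  3  4  5  5  6  6  6  6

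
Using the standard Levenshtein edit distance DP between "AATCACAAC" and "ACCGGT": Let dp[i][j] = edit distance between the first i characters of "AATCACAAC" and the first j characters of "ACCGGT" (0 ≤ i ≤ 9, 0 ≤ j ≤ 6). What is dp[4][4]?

   ''  A  C  C  G  G  T
''  0  1  2  3  4  5  6
 A  1  0  1  2  3  4  5
 A  2  1  1  2  3  4  5
 T  3  2  2  2  3  4  4
 C  4  3  2  2  3  4  5
 A  5  4  3  3  3  4  5
 C  6  5  4  3  4  4  5
 A  7  6  5  4  4  5  5
 A  8  7  6  5  5  5  6
 C  9  8  7  6  6  6  6

3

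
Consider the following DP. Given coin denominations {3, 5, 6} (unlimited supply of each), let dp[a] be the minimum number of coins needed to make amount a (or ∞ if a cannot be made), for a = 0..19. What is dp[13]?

 a  0  1  2  3  4  5  6  7  8  9 10 11 12 13 14 15 16 17 18 19
dp  0  -  -  1  -  1  1  -  2  2  2  2  2  3  3  3  3  3  3  4
(- denotes ∞ / unreachable)

3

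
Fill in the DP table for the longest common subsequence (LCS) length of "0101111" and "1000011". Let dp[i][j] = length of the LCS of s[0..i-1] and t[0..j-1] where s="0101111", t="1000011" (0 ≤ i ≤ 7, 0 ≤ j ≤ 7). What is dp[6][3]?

2

   ''  1  0  0  0  0  1  1
''  0  0  0  0  0  0  0  0
 0  0  0  1  1  1  1  1  1
 1  0  1  1  1  1  1  2  2
 0  0  1  2  2  2  2  2  2
 1  0  1  2  2  2  2  3  3
 1  0  1  2  2  2  2  3  4
 1  0  1  2  2  2  2  3  4
 1  0  1  2  2  2  2  3  4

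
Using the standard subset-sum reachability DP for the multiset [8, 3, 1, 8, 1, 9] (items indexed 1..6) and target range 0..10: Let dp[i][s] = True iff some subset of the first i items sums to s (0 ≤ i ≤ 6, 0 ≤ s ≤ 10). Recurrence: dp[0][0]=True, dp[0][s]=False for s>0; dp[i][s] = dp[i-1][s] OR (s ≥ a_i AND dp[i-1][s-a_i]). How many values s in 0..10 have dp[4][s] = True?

6

i\s   0   1   2   3   4   5   6   7   8   9  10
  0   T   F   F   F   F   F   F   F   F   F   F
  1   T   F   F   F   F   F   F   F   T   F   F
  2   T   F   F   T   F   F   F   F   T   F   F
  3   T   T   F   T   T   F   F   F   T   T   F
  4   T   T   F   T   T   F   F   F   T   T   F
  5   T   T   T   T   T   T   F   F   T   T   T
  6   T   T   T   T   T   T   F   F   T   T   T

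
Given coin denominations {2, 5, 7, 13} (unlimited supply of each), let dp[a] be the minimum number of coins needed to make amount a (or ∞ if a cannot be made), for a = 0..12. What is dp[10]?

 a  0  1  2  3  4  5  6  7  8  9 10 11 12
dp  0  -  1  -  2  1  3  1  4  2  2  3  2
(- denotes ∞ / unreachable)

2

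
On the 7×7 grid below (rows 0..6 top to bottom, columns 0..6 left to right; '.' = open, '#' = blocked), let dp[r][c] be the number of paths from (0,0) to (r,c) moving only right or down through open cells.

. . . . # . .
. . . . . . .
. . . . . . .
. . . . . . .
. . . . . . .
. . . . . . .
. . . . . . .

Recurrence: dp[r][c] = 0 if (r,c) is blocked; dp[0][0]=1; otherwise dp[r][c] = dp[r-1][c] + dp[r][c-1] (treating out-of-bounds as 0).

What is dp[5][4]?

125

r\c   0   1   2   3   4   5   6
  0   1   1   1   1   0   0   0
  1   1   2   3   4   4   4   4
  2   1   3   6  10  14  18  22
  3   1   4  10  20  34  52  74
  4   1   5  15  35  69 121 195
  5   1   6  21  56 125 246 441
  6   1   7  28  84 209 455 896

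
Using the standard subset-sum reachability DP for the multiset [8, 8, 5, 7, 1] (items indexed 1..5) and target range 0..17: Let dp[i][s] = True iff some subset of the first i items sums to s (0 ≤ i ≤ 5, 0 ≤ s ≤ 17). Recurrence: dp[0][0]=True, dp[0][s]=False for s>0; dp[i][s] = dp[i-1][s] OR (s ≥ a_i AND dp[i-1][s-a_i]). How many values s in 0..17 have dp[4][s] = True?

i\s   0   1   2   3   4   5   6   7   8   9  10  11  12  13  14  15  16  17
  0   T   F   F   F   F   F   F   F   F   F   F   F   F   F   F   F   F   F
  1   T   F   F   F   F   F   F   F   T   F   F   F   F   F   F   F   F   F
  2   T   F   F   F   F   F   F   F   T   F   F   F   F   F   F   F   T   F
  3   T   F   F   F   F   T   F   F   T   F   F   F   F   T   F   F   T   F
  4   T   F   F   F   F   T   F   T   T   F   F   F   T   T   F   T   T   F
  5   T   T   F   F   F   T   T   T   T   T   F   F   T   T   T   T   T   T

8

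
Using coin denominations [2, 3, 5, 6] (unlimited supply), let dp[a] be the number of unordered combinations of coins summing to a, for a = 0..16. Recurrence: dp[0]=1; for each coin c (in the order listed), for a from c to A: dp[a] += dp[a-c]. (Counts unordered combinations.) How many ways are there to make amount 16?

12

after  coin     0     1     2     3     4     5     6     7     8     9    10    11    12    13    14    15    16
          2     1     0     1     0     1     0     1     0     1     0     1     0     1     0     1     0     1
          3     1     0     1     1     1     1     2     1     2     2     2     2     3     2     3     3     3
          5     1     0     1     1     1     2     2     2     3     3     4     4     5     5     6     7     7
          6     1     0     1     1     1     2     3     2     4     4     5     6     8     7    10    11    12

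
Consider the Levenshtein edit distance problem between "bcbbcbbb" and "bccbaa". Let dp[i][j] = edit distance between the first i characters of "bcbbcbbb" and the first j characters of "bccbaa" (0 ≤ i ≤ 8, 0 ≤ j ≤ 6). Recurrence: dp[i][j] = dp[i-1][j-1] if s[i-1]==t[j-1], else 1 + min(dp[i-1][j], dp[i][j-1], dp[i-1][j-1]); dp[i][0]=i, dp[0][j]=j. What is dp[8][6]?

4

   ''  b  c  c  b  a  a
''  0  1  2  3  4  5  6
 b  1  0  1  2  3  4  5
 c  2  1  0  1  2  3  4
 b  3  2  1  1  1  2  3
 b  4  3  2  2  1  2  3
 c  5  4  3  2  2  2  3
 b  6  5  4  3  2  3  3
 b  7  6  5  4  3  3  4
 b  8  7  6  5  4  4  4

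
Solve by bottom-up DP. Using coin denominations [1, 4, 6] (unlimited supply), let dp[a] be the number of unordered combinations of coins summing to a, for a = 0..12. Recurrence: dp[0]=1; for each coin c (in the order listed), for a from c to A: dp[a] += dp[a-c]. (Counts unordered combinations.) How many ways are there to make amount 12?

7

after  coin     0     1     2     3     4     5     6     7     8     9    10    11    12
          1     1     1     1     1     1     1     1     1     1     1     1     1     1
          4     1     1     1     1     2     2     2     2     3     3     3     3     4
          6     1     1     1     1     2     2     3     3     4     4     5     5     7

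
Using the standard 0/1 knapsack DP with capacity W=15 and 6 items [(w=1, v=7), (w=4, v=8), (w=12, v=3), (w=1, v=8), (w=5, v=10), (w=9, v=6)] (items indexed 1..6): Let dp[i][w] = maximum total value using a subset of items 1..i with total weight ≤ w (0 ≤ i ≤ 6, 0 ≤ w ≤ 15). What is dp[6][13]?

i\w   0   1   2   3   4   5   6   7   8   9  10  11  12  13  14  15
  0   0   0   0   0   0   0   0   0   0   0   0   0   0   0   0   0
  1   0   7   7   7   7   7   7   7   7   7   7   7   7   7   7   7
  2   0   7   7   7   8  15  15  15  15  15  15  15  15  15  15  15
  3   0   7   7   7   8  15  15  15  15  15  15  15  15  15  15  15
  4   0   8  15  15  15  16  23  23  23  23  23  23  23  23  23  23
  5   0   8  15  15  15  16  23  25  25  25  26  33  33  33  33  33
  6   0   8  15  15  15  16  23  25  25  25  26  33  33  33  33  33

33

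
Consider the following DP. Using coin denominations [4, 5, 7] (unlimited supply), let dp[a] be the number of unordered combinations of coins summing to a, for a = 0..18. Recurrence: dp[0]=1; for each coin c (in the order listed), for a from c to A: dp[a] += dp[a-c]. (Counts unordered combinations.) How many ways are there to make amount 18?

2

after  coin     0     1     2     3     4     5     6     7     8     9    10    11    12    13    14    15    16    17    18
          4     1     0     0     0     1     0     0     0     1     0     0     0     1     0     0     0     1     0     0
          5     1     0     0     0     1     1     0     0     1     1     1     0     1     1     1     1     1     1     1
          7     1     0     0     0     1     1     0     1     1     1     1     1     2     1     2     2     2     2     2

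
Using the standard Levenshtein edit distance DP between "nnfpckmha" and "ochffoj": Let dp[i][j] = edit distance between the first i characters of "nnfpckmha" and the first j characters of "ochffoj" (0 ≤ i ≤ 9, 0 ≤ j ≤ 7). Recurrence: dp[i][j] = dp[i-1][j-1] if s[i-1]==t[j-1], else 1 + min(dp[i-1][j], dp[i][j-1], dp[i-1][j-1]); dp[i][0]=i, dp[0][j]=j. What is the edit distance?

   ''  o  c  h  f  f  o  j
''  0  1  2  3  4  5  6  7
 n  1  1  2  3  4  5  6  7
 n  2  2  2  3  4  5  6  7
 f  3  3  3  3  3  4  5  6
 p  4  4  4  4  4  4  5  6
 c  5  5  4  5  5  5  5  6
 k  6  6  5  5  6  6  6  6
 m  7  7  6  6  6  7  7  7
 h  8  8  7  6  7  7  8  8
 a  9  9  8  7  7  8  8  9

9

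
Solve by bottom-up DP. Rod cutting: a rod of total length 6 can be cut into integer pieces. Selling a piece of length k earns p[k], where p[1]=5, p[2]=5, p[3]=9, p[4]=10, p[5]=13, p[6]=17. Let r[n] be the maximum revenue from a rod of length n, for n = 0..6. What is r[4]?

20

   n    0    1    2    3    4    5    6
r[n]    0    5   10   15   20   25   30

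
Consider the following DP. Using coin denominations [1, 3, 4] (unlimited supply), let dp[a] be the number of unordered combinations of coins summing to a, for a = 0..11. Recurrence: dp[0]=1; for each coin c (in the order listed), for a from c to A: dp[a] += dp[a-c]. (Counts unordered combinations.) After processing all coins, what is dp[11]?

9

after  coin     0     1     2     3     4     5     6     7     8     9    10    11
          1     1     1     1     1     1     1     1     1     1     1     1     1
          3     1     1     1     2     2     2     3     3     3     4     4     4
          4     1     1     1     2     3     3     4     5     6     7     8     9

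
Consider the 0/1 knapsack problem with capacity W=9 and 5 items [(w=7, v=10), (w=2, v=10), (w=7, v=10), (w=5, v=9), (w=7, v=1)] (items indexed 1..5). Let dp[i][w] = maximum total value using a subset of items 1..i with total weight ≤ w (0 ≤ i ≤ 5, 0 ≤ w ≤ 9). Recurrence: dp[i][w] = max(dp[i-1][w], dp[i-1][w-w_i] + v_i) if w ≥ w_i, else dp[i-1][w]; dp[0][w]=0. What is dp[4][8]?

i\w   0   1   2   3   4   5   6   7   8   9
  0   0   0   0   0   0   0   0   0   0   0
  1   0   0   0   0   0   0   0  10  10  10
  2   0   0  10  10  10  10  10  10  10  20
  3   0   0  10  10  10  10  10  10  10  20
  4   0   0  10  10  10  10  10  19  19  20
  5   0   0  10  10  10  10  10  19  19  20

19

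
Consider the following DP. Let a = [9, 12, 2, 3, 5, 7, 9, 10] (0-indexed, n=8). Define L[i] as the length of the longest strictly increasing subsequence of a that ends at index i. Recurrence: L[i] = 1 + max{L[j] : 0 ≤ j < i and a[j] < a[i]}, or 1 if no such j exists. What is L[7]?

   i    0    1    2    3    4    5    6    7
a[i]    9   12    2    3    5    7    9   10
L[i]    1    2    1    2    3    4    5    6

6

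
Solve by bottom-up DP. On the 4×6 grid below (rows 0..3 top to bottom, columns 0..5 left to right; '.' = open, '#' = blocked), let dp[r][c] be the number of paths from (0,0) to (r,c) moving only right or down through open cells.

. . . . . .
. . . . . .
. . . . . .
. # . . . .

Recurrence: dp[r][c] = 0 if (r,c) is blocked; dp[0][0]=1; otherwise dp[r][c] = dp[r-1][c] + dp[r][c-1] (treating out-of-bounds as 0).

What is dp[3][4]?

31

r\c   0   1   2   3   4   5
  0   1   1   1   1   1   1
  1   1   2   3   4   5   6
  2   1   3   6  10  15  21
  3   1   0   6  16  31  52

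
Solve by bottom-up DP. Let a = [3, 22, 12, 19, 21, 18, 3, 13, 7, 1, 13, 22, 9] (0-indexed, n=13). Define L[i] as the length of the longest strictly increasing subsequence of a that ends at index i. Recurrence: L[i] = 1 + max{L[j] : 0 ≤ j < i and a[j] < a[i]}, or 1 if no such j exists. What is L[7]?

   i    0    1    2    3    4    5    6    7    8    9   10   11   12
a[i]    3   22   12   19   21   18    3   13    7    1   13   22    9
L[i]    1    2    2    3    4    3    1    3    2    1    3    5    3

3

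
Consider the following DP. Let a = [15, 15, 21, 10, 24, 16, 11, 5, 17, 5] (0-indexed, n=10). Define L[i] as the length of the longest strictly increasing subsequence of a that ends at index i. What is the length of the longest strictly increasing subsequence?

3

   i    0    1    2    3    4    5    6    7    8    9
a[i]   15   15   21   10   24   16   11    5   17    5
L[i]    1    1    2    1    3    2    2    1    3    1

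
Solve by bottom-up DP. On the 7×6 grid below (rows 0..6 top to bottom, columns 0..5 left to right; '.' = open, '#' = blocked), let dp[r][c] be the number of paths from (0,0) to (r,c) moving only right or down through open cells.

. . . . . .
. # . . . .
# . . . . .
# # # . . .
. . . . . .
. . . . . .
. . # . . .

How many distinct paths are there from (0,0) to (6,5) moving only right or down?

64

r\c   0   1   2   3   4   5
  0   1   1   1   1   1   1
  1   1   0   1   2   3   4
  2   0   0   1   3   6  10
  3   0   0   0   3   9  19
  4   0   0   0   3  12  31
  5   0   0   0   3  15  46
  6   0   0   0   3  18  64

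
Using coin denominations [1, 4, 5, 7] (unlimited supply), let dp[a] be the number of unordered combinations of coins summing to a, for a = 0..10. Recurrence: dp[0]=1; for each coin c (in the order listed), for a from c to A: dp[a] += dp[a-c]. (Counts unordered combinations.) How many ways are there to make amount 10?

after  coin     0     1     2     3     4     5     6     7     8     9    10
          1     1     1     1     1     1     1     1     1     1     1     1
          4     1     1     1     1     2     2     2     2     3     3     3
          5     1     1     1     1     2     3     3     3     4     5     6
          7     1     1     1     1     2     3     3     4     5     6     7

7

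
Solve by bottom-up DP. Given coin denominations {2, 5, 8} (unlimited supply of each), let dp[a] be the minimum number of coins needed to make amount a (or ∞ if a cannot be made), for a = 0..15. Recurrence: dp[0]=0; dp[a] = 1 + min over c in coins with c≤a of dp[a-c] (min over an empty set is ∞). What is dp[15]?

3

 a  0  1  2  3  4  5  6  7  8  9 10 11 12 13 14 15
dp  0  -  1  -  2  1  3  2  1  3  2  4  3  2  4  3
(- denotes ∞ / unreachable)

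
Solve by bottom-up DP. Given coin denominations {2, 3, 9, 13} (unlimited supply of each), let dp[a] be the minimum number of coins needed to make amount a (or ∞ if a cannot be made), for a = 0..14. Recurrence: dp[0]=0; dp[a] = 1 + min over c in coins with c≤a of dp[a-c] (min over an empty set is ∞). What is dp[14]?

 a  0  1  2  3  4  5  6  7  8  9 10 11 12 13 14
dp  0  -  1  1  2  2  2  3  3  1  4  2  2  1  3
(- denotes ∞ / unreachable)

3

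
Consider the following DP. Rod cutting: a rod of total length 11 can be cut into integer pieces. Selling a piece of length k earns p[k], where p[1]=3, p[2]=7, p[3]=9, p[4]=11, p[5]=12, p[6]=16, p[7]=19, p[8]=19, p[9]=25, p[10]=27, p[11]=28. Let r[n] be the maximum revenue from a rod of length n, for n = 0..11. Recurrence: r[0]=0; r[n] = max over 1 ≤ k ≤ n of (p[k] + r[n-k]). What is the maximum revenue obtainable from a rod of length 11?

38

   n    0    1    2    3    4    5    6    7    8    9   10   11
r[n]    0    3    7   10   14   17   21   24   28   31   35   38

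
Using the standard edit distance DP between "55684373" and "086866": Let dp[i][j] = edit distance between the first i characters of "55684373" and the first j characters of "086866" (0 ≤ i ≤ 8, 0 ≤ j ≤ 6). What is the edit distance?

   ''  0  8  6  8  6  6
''  0  1  2  3  4  5  6
 5  1  1  2  3  4  5  6
 5  2  2  2  3  4  5  6
 6  3  3  3  2  3  4  5
 8  4  4  3  3  2  3  4
 4  5  5  4  4  3  3  4
 3  6  6  5  5  4  4  4
 7  7  7  6  6  5  5  5
 3  8  8  7  7  6  6  6

6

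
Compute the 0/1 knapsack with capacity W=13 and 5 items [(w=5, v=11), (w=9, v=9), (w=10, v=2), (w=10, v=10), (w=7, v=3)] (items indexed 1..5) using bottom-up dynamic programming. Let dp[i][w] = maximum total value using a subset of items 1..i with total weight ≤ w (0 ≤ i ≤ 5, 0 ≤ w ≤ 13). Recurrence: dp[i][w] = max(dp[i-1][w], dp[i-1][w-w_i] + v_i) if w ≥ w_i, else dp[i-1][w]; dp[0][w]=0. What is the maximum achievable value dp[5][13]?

i\w   0   1   2   3   4   5   6   7   8   9  10  11  12  13
  0   0   0   0   0   0   0   0   0   0   0   0   0   0   0
  1   0   0   0   0   0  11  11  11  11  11  11  11  11  11
  2   0   0   0   0   0  11  11  11  11  11  11  11  11  11
  3   0   0   0   0   0  11  11  11  11  11  11  11  11  11
  4   0   0   0   0   0  11  11  11  11  11  11  11  11  11
  5   0   0   0   0   0  11  11  11  11  11  11  11  14  14

14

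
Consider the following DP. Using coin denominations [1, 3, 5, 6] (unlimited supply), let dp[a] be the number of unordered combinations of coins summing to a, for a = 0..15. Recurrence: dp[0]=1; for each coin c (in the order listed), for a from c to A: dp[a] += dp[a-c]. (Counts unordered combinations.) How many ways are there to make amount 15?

21

after  coin     0     1     2     3     4     5     6     7     8     9    10    11    12    13    14    15
          1     1     1     1     1     1     1     1     1     1     1     1     1     1     1     1     1
          3     1     1     1     2     2     2     3     3     3     4     4     4     5     5     5     6
          5     1     1     1     2     2     3     4     4     5     6     7     8     9    10    11    13
          6     1     1     1     2     2     3     5     5     6     8     9    11    14    15    17    21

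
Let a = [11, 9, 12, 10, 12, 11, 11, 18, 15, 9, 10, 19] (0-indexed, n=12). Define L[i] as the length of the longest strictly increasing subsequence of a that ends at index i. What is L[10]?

2

   i    0    1    2    3    4    5    6    7    8    9   10   11
a[i]   11    9   12   10   12   11   11   18   15    9   10   19
L[i]    1    1    2    2    3    3    3    4    4    1    2    5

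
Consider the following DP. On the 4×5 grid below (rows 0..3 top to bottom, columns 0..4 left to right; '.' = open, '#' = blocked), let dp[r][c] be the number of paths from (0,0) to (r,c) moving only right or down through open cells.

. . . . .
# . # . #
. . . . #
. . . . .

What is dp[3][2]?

2

r\c   0   1   2   3   4
  0   1   1   1   1   1
  1   0   1   0   1   0
  2   0   1   1   2   0
  3   0   1   2   4   4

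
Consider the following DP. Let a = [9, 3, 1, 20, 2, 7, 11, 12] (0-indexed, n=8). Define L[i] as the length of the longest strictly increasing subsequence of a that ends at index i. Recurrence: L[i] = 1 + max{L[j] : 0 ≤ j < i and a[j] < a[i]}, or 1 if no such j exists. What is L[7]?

5

   i    0    1    2    3    4    5    6    7
a[i]    9    3    1   20    2    7   11   12
L[i]    1    1    1    2    2    3    4    5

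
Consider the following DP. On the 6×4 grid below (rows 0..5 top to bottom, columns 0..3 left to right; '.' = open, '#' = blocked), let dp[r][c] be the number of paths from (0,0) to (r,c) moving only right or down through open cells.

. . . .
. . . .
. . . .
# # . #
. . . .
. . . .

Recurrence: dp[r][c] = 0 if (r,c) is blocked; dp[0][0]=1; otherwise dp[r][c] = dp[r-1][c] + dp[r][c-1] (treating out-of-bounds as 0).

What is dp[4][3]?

6

r\c   0   1   2   3
  0   1   1   1   1
  1   1   2   3   4
  2   1   3   6  10
  3   0   0   6   0
  4   0   0   6   6
  5   0   0   6  12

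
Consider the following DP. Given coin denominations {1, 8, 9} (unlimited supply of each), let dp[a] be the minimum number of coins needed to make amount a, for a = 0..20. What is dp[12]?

4

 a  0  1  2  3  4  5  6  7  8  9 10 11 12 13 14 15 16 17 18 19 20
dp  0  1  2  3  4  5  6  7  1  1  2  3  4  5  6  7  2  2  2  3  4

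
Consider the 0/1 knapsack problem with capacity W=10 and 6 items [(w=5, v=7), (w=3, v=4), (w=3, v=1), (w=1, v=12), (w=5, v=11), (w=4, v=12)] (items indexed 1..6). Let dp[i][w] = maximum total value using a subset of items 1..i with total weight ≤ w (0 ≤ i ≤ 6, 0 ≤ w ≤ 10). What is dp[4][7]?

19

i\w   0   1   2   3   4   5   6   7   8   9  10
  0   0   0   0   0   0   0   0   0   0   0   0
  1   0   0   0   0   0   7   7   7   7   7   7
  2   0   0   0   4   4   7   7   7  11  11  11
  3   0   0   0   4   4   7   7   7  11  11  11
  4   0  12  12  12  16  16  19  19  19  23  23
  5   0  12  12  12  16  16  23  23  23  27  27
  6   0  12  12  12  16  24  24  24  28  28  35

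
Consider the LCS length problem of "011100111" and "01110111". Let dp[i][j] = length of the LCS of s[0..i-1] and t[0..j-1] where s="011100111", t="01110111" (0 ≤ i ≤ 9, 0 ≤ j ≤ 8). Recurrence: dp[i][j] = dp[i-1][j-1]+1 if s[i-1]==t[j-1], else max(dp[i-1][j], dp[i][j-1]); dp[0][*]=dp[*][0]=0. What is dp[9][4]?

   ''  0  1  1  1  0  1  1  1
''  0  0  0  0  0  0  0  0  0
 0  0  1  1  1  1  1  1  1  1
 1  0  1  2  2  2  2  2  2  2
 1  0  1  2  3  3  3  3  3  3
 1  0  1  2  3  4  4  4  4  4
 0  0  1  2  3  4  5  5  5  5
 0  0  1  2  3  4  5  5  5  5
 1  0  1  2  3  4  5  6  6  6
 1  0  1  2  3  4  5  6  7  7
 1  0  1  2  3  4  5  6  7  8

4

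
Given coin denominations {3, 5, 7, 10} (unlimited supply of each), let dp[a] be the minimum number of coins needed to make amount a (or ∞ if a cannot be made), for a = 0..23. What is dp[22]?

3

 a  0  1  2  3  4  5  6  7  8  9 10 11 12 13 14 15 16 17 18 19 20 21 22 23
dp  0  -  -  1  -  1  2  1  2  3  1  3  2  2  2  2  3  2  3  3  2  3  3  3
(- denotes ∞ / unreachable)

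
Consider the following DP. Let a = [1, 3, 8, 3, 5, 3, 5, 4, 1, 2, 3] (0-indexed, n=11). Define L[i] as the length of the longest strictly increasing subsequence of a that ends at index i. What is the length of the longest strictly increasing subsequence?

3

   i    0    1    2    3    4    5    6    7    8    9   10
a[i]    1    3    8    3    5    3    5    4    1    2    3
L[i]    1    2    3    2    3    2    3    3    1    2    3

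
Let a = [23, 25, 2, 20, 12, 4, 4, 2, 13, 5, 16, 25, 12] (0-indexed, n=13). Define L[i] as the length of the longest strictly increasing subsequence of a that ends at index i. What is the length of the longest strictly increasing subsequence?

   i    0    1    2    3    4    5    6    7    8    9   10   11   12
a[i]   23   25    2   20   12    4    4    2   13    5   16   25   12
L[i]    1    2    1    2    2    2    2    1    3    3    4    5    4

5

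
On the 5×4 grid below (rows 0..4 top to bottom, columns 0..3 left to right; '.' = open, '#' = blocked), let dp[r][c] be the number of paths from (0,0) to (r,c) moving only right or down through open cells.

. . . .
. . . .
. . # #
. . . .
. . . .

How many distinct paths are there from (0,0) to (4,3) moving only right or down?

13

r\c   0   1   2   3
  0   1   1   1   1
  1   1   2   3   4
  2   1   3   0   0
  3   1   4   4   4
  4   1   5   9  13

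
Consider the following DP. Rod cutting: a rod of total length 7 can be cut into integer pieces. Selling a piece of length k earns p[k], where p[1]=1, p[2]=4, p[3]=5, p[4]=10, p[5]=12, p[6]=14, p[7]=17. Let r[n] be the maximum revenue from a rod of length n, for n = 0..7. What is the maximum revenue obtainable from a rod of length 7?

17

   n    0    1    2    3    4    5    6    7
r[n]    0    1    4    5   10   12   14   17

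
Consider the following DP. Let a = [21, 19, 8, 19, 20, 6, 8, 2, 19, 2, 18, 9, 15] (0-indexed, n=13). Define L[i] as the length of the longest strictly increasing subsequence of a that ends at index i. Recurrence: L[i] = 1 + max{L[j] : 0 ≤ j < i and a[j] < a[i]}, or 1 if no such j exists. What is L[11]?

   i    0    1    2    3    4    5    6    7    8    9   10   11   12
a[i]   21   19    8   19   20    6    8    2   19    2   18    9   15
L[i]    1    1    1    2    3    1    2    1    3    1    3    3    4

3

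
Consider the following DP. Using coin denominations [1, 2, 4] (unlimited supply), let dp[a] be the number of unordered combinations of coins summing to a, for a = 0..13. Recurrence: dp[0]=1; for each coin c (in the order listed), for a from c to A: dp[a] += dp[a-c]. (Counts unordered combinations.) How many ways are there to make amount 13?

after  coin     0     1     2     3     4     5     6     7     8     9    10    11    12    13
          1     1     1     1     1     1     1     1     1     1     1     1     1     1     1
          2     1     1     2     2     3     3     4     4     5     5     6     6     7     7
          4     1     1     2     2     4     4     6     6     9     9    12    12    16    16

16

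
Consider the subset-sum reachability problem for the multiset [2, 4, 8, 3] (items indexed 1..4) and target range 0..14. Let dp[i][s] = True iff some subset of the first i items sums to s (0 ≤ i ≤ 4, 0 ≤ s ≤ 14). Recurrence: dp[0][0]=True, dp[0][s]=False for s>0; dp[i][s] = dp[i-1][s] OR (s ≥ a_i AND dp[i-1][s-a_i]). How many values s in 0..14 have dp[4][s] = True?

i\s   0   1   2   3   4   5   6   7   8   9  10  11  12  13  14
  0   T   F   F   F   F   F   F   F   F   F   F   F   F   F   F
  1   T   F   T   F   F   F   F   F   F   F   F   F   F   F   F
  2   T   F   T   F   T   F   T   F   F   F   F   F   F   F   F
  3   T   F   T   F   T   F   T   F   T   F   T   F   T   F   T
  4   T   F   T   T   T   T   T   T   T   T   T   T   T   T   T

14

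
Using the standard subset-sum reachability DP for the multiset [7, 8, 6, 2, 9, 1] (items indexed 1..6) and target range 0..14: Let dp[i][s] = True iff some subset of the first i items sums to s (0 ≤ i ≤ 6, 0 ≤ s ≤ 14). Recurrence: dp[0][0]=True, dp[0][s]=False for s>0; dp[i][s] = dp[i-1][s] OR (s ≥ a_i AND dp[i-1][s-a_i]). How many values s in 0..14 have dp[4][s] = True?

9

i\s   0   1   2   3   4   5   6   7   8   9  10  11  12  13  14
  0   T   F   F   F   F   F   F   F   F   F   F   F   F   F   F
  1   T   F   F   F   F   F   F   T   F   F   F   F   F   F   F
  2   T   F   F   F   F   F   F   T   T   F   F   F   F   F   F
  3   T   F   F   F   F   F   T   T   T   F   F   F   F   T   T
  4   T   F   T   F   F   F   T   T   T   T   T   F   F   T   T
  5   T   F   T   F   F   F   T   T   T   T   T   T   F   T   T
  6   T   T   T   T   F   F   T   T   T   T   T   T   T   T   T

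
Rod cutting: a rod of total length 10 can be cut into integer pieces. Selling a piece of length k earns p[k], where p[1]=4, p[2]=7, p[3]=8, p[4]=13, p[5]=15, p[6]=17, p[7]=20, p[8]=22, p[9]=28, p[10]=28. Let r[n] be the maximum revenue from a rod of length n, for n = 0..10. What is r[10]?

40

   n    0    1    2    3    4    5    6    7    8    9   10
r[n]    0    4    8   12   16   20   24   28   32   36   40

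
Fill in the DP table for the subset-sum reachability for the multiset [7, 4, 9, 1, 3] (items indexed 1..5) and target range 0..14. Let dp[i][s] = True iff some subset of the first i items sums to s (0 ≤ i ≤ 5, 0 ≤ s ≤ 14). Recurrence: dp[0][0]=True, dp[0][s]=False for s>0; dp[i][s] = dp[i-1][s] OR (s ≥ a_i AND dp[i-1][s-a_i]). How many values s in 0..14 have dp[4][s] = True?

12

i\s   0   1   2   3   4   5   6   7   8   9  10  11  12  13  14
  0   T   F   F   F   F   F   F   F   F   F   F   F   F   F   F
  1   T   F   F   F   F   F   F   T   F   F   F   F   F   F   F
  2   T   F   F   F   T   F   F   T   F   F   F   T   F   F   F
  3   T   F   F   F   T   F   F   T   F   T   F   T   F   T   F
  4   T   T   F   F   T   T   F   T   T   T   T   T   T   T   T
  5   T   T   F   T   T   T   F   T   T   T   T   T   T   T   T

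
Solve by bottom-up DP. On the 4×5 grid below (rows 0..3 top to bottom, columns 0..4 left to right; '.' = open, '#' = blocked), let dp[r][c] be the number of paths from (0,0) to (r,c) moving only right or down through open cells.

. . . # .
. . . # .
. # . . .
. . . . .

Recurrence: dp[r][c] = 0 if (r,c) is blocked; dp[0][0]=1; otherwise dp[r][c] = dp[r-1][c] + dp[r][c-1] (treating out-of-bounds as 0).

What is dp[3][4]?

r\c   0   1   2   3   4
  0   1   1   1   0   0
  1   1   2   3   0   0
  2   1   0   3   3   3
  3   1   1   4   7  10

10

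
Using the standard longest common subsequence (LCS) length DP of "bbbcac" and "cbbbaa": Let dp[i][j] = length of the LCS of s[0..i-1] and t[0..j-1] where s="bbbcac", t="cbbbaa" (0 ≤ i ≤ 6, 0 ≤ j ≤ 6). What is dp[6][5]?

   ''  c  b  b  b  a  a
''  0  0  0  0  0  0  0
 b  0  0  1  1  1  1  1
 b  0  0  1  2  2  2  2
 b  0  0  1  2  3  3  3
 c  0  1  1  2  3  3  3
 a  0  1  1  2  3  4  4
 c  0  1  1  2  3  4  4

4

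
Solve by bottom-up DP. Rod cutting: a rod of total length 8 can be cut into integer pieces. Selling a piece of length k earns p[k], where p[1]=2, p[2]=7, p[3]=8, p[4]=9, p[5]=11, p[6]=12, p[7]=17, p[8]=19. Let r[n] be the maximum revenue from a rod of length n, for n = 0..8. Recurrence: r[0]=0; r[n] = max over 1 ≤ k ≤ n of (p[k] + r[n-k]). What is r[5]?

16

   n    0    1    2    3    4    5    6    7    8
r[n]    0    2    7    9   14   16   21   23   28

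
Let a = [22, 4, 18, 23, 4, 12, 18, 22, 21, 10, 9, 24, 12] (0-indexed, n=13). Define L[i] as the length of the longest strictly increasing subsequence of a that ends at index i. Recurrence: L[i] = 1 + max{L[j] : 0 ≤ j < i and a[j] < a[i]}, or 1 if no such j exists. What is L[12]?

3

   i    0    1    2    3    4    5    6    7    8    9   10   11   12
a[i]   22    4   18   23    4   12   18   22   21   10    9   24   12
L[i]    1    1    2    3    1    2    3    4    4    2    2    5    3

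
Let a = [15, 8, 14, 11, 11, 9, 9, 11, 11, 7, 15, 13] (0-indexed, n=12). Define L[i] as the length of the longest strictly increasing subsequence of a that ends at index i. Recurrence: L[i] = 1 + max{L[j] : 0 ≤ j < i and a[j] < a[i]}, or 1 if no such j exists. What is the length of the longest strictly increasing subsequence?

4

   i    0    1    2    3    4    5    6    7    8    9   10   11
a[i]   15    8   14   11   11    9    9   11   11    7   15   13
L[i]    1    1    2    2    2    2    2    3    3    1    4    4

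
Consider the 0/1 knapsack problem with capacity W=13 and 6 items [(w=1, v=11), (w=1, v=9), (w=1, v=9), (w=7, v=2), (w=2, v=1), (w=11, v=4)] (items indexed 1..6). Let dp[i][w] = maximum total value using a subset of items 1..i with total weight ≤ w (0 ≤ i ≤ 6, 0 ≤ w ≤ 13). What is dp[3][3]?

i\w   0   1   2   3   4   5   6   7   8   9  10  11  12  13
  0   0   0   0   0   0   0   0   0   0   0   0   0   0   0
  1   0  11  11  11  11  11  11  11  11  11  11  11  11  11
  2   0  11  20  20  20  20  20  20  20  20  20  20  20  20
  3   0  11  20  29  29  29  29  29  29  29  29  29  29  29
  4   0  11  20  29  29  29  29  29  29  29  31  31  31  31
  5   0  11  20  29  29  30  30  30  30  30  31  31  32  32
  6   0  11  20  29  29  30  30  30  30  30  31  31  32  32

29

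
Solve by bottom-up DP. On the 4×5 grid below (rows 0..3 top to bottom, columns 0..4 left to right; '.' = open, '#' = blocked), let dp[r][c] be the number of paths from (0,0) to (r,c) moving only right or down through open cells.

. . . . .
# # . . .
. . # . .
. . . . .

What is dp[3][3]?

r\c   0   1   2   3   4
  0   1   1   1   1   1
  1   0   0   1   2   3
  2   0   0   0   2   5
  3   0   0   0   2   7

2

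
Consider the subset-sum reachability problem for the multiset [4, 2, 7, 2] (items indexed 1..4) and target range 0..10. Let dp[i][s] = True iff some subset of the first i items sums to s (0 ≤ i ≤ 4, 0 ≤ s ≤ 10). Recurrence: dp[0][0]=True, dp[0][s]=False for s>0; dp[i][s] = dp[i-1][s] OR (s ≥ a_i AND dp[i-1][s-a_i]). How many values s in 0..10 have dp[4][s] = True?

7

i\s   0   1   2   3   4   5   6   7   8   9  10
  0   T   F   F   F   F   F   F   F   F   F   F
  1   T   F   F   F   T   F   F   F   F   F   F
  2   T   F   T   F   T   F   T   F   F   F   F
  3   T   F   T   F   T   F   T   T   F   T   F
  4   T   F   T   F   T   F   T   T   T   T   F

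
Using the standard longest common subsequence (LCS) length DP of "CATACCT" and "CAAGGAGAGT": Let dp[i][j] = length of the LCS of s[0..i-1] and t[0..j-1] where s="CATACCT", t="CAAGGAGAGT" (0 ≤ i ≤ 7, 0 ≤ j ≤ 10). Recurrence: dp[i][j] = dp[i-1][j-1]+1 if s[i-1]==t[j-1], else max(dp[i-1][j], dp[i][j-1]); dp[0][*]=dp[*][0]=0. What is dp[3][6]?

2

   ''  C  A  A  G  G  A  G  A  G  T
''  0  0  0  0  0  0  0  0  0  0  0
 C  0  1  1  1  1  1  1  1  1  1  1
 A  0  1  2  2  2  2  2  2  2  2  2
 T  0  1  2  2  2  2  2  2  2  2  3
 A  0  1  2  3  3  3  3  3  3  3  3
 C  0  1  2  3  3  3  3  3  3  3  3
 C  0  1  2  3  3  3  3  3  3  3  3
 T  0  1  2  3  3  3  3  3  3  3  4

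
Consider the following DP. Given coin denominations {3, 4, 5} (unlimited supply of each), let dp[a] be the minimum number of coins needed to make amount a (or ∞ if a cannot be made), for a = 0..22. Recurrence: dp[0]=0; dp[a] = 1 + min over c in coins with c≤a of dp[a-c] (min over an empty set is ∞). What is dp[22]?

 a  0  1  2  3  4  5  6  7  8  9 10 11 12 13 14 15 16 17 18 19 20 21 22
dp  0  -  -  1  1  1  2  2  2  2  2  3  3  3  3  3  4  4  4  4  4  5  5
(- denotes ∞ / unreachable)

5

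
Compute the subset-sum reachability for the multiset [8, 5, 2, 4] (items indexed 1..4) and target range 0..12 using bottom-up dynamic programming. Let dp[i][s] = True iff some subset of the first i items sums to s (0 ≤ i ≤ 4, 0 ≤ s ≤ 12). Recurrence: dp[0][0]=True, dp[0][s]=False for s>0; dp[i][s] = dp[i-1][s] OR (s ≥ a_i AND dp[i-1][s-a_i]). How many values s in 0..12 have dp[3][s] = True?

i\s   0   1   2   3   4   5   6   7   8   9  10  11  12
  0   T   F   F   F   F   F   F   F   F   F   F   F   F
  1   T   F   F   F   F   F   F   F   T   F   F   F   F
  2   T   F   F   F   F   T   F   F   T   F   F   F   F
  3   T   F   T   F   F   T   F   T   T   F   T   F   F
  4   T   F   T   F   T   T   T   T   T   T   T   T   T

6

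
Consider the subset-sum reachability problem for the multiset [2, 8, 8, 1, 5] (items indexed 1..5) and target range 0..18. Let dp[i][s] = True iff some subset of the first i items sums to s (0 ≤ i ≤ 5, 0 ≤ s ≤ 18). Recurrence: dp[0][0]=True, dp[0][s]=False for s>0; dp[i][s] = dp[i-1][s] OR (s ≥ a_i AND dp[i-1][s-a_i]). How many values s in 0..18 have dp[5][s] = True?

17

i\s   0   1   2   3   4   5   6   7   8   9  10  11  12  13  14  15  16  17  18
  0   T   F   F   F   F   F   F   F   F   F   F   F   F   F   F   F   F   F   F
  1   T   F   T   F   F   F   F   F   F   F   F   F   F   F   F   F   F   F   F
  2   T   F   T   F   F   F   F   F   T   F   T   F   F   F   F   F   F   F   F
  3   T   F   T   F   F   F   F   F   T   F   T   F   F   F   F   F   T   F   T
  4   T   T   T   T   F   F   F   F   T   T   T   T   F   F   F   F   T   T   T
  5   T   T   T   T   F   T   T   T   T   T   T   T   F   T   T   T   T   T   T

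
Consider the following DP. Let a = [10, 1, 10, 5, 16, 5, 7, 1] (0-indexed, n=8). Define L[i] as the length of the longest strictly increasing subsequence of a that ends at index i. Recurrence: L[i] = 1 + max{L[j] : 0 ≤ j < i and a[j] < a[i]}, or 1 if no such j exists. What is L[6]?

   i    0    1    2    3    4    5    6    7
a[i]   10    1   10    5   16    5    7    1
L[i]    1    1    2    2    3    2    3    1

3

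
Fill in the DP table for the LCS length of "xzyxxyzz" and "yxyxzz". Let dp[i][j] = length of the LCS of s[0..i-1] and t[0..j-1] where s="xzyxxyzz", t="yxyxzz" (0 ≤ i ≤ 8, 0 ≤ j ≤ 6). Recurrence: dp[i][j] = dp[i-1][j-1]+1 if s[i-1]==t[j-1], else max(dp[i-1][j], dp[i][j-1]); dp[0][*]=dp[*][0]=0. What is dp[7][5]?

4

   ''  y  x  y  x  z  z
''  0  0  0  0  0  0  0
 x  0  0  1  1  1  1  1
 z  0  0  1  1  1  2  2
 y  0  1  1  2  2  2  2
 x  0  1  2  2  3  3  3
 x  0  1  2  2  3  3  3
 y  0  1  2  3  3  3  3
 z  0  1  2  3  3  4  4
 z  0  1  2  3  3  4  5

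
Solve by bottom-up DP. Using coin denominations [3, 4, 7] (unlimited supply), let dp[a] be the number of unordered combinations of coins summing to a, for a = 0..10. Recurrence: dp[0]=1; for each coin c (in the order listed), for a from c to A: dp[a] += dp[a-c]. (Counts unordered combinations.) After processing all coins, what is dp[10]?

2

after  coin     0     1     2     3     4     5     6     7     8     9    10
          3     1     0     0     1     0     0     1     0     0     1     0
          4     1     0     0     1     1     0     1     1     1     1     1
          7     1     0     0     1     1     0     1     2     1     1     2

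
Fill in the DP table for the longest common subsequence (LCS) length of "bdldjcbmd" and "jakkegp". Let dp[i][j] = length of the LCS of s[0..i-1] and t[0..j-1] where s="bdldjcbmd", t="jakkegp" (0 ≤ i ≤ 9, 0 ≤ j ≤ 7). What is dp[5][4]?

1

   ''  j  a  k  k  e  g  p
''  0  0  0  0  0  0  0  0
 b  0  0  0  0  0  0  0  0
 d  0  0  0  0  0  0  0  0
 l  0  0  0  0  0  0  0  0
 d  0  0  0  0  0  0  0  0
 j  0  1  1  1  1  1  1  1
 c  0  1  1  1  1  1  1  1
 b  0  1  1  1  1  1  1  1
 m  0  1  1  1  1  1  1  1
 d  0  1  1  1  1  1  1  1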